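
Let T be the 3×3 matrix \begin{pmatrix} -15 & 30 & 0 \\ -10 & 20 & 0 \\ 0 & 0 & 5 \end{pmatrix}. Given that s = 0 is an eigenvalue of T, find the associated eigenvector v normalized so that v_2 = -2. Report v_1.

T = [[-15, 30, 0], [-10, 20, 0], [0, 0, 5]].
Solving (T)v = 0 gives the eigenspace spanned by (-4, -2, 0).
With v_2 = -2, v = (-4, -2, 0), so v_1 = -4.

-4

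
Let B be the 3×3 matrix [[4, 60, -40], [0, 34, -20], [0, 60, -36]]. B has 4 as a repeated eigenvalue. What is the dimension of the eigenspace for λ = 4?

2

B − 4I = [[0, 60, -40], [0, 30, -20], [0, 60, -40]].
This matrix has rank 1, so its null space has dimension 3 − 1 = 2.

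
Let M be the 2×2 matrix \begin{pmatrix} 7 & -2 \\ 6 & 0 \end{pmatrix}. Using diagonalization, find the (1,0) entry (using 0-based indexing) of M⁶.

20202

Characteristic polynomial: r^2 - 7r + 12 = (r - 4)(r - 3), so the eigenvalues are 3, 4.
r=4: eigenvector (-2, -3).
r=3: eigenvector (1, 2).
P = [[-2, 1], [-3, 2]], D = diag(4, 3), P⁻¹ = [[-2, 1], [-3, 2]].
M⁶ = P·diag(4096, 729)·P⁻¹ = [[14197, -6734], [20202, -9372]].
The requested entry is 20202.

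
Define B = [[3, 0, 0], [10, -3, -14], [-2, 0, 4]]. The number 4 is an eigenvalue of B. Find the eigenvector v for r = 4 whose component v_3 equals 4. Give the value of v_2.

B − 4I = [[-1, 0, 0], [10, -7, -14], [-2, 0, 0]].
Solving (B − 4I)v = 0 gives the eigenspace spanned by (0, -8, 4).
With v_3 = 4, v = (0, -8, 4), so v_2 = -8.

-8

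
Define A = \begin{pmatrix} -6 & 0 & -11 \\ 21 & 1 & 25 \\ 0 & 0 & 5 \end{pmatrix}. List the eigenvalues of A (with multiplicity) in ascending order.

Characteristic polynomial: p(r) = r^3 - 31r + 30 = (r - 5)(r - 1)(r + 6).
Roots (with multiplicity): -6, 1, 5.

-6, 1, 5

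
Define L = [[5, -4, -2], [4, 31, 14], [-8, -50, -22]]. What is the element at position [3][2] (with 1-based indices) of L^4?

Characteristic polynomial: μ^3 - 14μ^2 + 63μ - 90 = (μ - 6)(μ - 5)(μ - 3), so the eigenvalues are 3, 5, 6.
μ=5: eigenvector (1, 2, -4).
μ=3: eigenvector (0, 1, -2).
μ=6: eigenvector (-2, 2, -3).
P = [[1, 0, -2], [2, 1, 2], [-4, -2, -3]], D = diag(5, 3, 6), P⁻¹ = [[1, 4, 2], [-2, -11, -6], [0, 2, 1]].
L⁴ = P·diag(625, 81, 1296)·P⁻¹ = [[625, -2684, -1342], [1088, 9293, 4606], [-2176, -15994, -7916]].
The requested entry is -15994.

-15994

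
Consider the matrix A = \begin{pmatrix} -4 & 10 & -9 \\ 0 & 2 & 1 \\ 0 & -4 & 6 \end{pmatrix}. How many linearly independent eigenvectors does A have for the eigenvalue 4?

1

A − 4I = [[-8, 10, -9], [0, -2, 1], [0, -4, 2]].
This matrix has rank 2, so its null space has dimension 3 − 2 = 1.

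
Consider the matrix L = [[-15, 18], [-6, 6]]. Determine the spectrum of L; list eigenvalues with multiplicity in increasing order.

-6, -3

Characteristic polynomial: p(t) = t^2 + 9t + 18 = (t + 3)(t + 6).
Roots (with multiplicity): -6, -3.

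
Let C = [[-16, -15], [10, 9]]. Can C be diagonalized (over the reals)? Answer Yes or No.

Yes

Characteristic polynomial: p(λ) = λ^2 + 7λ + 6 = (λ + 1)(λ + 6).
All 2 eigenvalues are distinct, so C is diagonalizable.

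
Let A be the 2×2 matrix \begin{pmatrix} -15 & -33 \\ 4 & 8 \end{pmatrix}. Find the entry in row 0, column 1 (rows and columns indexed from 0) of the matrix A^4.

Characteristic polynomial: s^2 + 7s + 12 = (s + 3)(s + 4), so the eigenvalues are -4, -3.
s=-3: eigenvector (-11, 4).
s=-4: eigenvector (-3, 1).
P = [[-11, -3], [4, 1]], D = diag(-3, -4), P⁻¹ = [[1, 3], [-4, -11]].
A⁴ = P·diag(81, 256)·P⁻¹ = [[2181, 5775], [-700, -1844]].
The requested entry is 5775.

5775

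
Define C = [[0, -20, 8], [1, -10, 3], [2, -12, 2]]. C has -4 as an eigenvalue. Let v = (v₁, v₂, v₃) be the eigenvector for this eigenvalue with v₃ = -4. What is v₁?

-12

C + 4I = [[4, -20, 8], [1, -6, 3], [2, -12, 6]].
Solving (C + 4I)v = 0 gives the eigenspace spanned by (-12, -4, -4).
With v₃ = -4, v = (-12, -4, -4), so v₁ = -12.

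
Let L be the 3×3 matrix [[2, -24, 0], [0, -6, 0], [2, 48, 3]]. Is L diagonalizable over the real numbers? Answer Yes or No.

Yes

Characteristic polynomial: p(μ) = μ^3 + μ^2 - 24μ + 36 = (μ - 3)(μ - 2)(μ + 6).
All 3 eigenvalues are distinct, so L is diagonalizable.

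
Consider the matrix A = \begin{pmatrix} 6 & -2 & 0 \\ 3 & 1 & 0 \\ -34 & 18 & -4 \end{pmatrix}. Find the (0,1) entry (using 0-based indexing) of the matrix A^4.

-350

Characteristic polynomial: μ^3 - 3μ^2 - 16μ + 48 = (μ - 4)(μ - 3)(μ + 4), so the eigenvalues are -4, 3, 4.
μ=4: eigenvector (-1, -1, 2).
μ=3: eigenvector (-2, -3, 2).
μ=-4: eigenvector (0, 0, 1).
P = [[-1, -2, 0], [-1, -3, 0], [2, 2, 1]], D = diag(4, 3, -4), P⁻¹ = [[-3, 2, 0], [1, -1, 0], [4, -2, 1]].
A⁴ = P·diag(256, 81, 256)·P⁻¹ = [[606, -350, 0], [525, -269, 0], [-350, 350, 256]].
The requested entry is -350.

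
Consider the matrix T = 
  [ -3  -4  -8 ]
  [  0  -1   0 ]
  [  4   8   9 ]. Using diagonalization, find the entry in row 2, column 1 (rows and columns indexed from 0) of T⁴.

1248

Characteristic polynomial: λ^3 - 5λ^2 - λ + 5 = (λ - 5)(λ - 1)(λ + 1), so the eigenvalues are -1, 1, 5.
λ=5: eigenvector (1, 0, -1).
λ=-1: eigenvector (-2, 1, 0).
λ=1: eigenvector (2, 0, -1).
P = [[1, -2, 2], [0, 1, 0], [-1, 0, -1]], D = diag(5, -1, 1), P⁻¹ = [[-1, -2, -2], [0, 1, 0], [1, 2, 1]].
T⁴ = P·diag(625, 1, 1)·P⁻¹ = [[-623, -1248, -1248], [0, 1, 0], [624, 1248, 1249]].
The requested entry is 1248.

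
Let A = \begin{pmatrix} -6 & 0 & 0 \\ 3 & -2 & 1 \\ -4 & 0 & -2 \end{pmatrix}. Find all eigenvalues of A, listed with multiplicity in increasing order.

-6, -2, -2

Characteristic polynomial: p(t) = t^3 + 10t^2 + 28t + 24 = (t + 2)^2(t + 6).
Roots (with multiplicity): -6, -2, -2.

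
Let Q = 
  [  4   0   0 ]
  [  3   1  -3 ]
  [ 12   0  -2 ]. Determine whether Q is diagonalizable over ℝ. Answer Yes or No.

Characteristic polynomial: p(t) = t^3 - 3t^2 - 6t + 8 = (t - 4)(t - 1)(t + 2).
All 3 eigenvalues are distinct, so Q is diagonalizable.

Yes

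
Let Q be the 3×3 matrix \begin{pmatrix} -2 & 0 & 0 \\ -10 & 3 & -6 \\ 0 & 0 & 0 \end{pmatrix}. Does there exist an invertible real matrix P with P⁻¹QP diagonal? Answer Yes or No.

Yes

Characteristic polynomial: p(λ) = λ^3 - λ^2 - 6λ = λ(λ - 3)(λ + 2).
All 3 eigenvalues are distinct, so Q is diagonalizable.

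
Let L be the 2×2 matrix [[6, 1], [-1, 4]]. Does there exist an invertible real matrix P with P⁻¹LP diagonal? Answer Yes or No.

No

Characteristic polynomial: p(λ) = λ^2 - 10λ + 25 = (λ - 5)^2.
λ = 5 has algebraic multiplicity 2; rank(L − 5I) = 1, so geometric multiplicity = 1.
Geometric multiplicity < algebraic multiplicity, so L is not diagonalizable.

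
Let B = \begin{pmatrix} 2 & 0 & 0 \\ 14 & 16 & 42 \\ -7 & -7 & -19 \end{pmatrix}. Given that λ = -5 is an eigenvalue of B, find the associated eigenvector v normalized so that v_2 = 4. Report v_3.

B + 5I = [[7, 0, 0], [14, 21, 42], [-7, -7, -14]].
Solving (B + 5I)v = 0 gives the eigenspace spanned by (0, 4, -2).
With v_2 = 4, v = (0, 4, -2), so v_3 = -2.

-2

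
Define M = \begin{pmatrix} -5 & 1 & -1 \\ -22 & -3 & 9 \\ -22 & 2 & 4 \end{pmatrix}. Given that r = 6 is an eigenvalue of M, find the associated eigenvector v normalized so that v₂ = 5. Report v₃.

M − 6I = [[-11, 1, -1], [-22, -9, 9], [-22, 2, -2]].
Solving (M − 6I)v = 0 gives the eigenspace spanned by (0, 5, 5).
With v₂ = 5, v = (0, 5, 5), so v₃ = 5.

5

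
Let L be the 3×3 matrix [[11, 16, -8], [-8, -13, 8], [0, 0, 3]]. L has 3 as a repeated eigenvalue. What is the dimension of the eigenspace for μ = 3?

2

L − 3I = [[8, 16, -8], [-8, -16, 8], [0, 0, 0]].
This matrix has rank 1, so its null space has dimension 3 − 1 = 2.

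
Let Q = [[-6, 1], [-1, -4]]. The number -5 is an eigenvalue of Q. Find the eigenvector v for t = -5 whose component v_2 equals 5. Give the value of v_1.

Q + 5I = [[-1, 1], [-1, 1]].
Solving (Q + 5I)v = 0 gives the eigenspace spanned by (5, 5).
With v_2 = 5, v = (5, 5), so v_1 = 5.

5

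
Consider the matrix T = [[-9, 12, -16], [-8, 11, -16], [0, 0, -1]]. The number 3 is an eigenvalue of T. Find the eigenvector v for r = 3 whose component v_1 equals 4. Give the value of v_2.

T − 3I = [[-12, 12, -16], [-8, 8, -16], [0, 0, -4]].
Solving (T − 3I)v = 0 gives the eigenspace spanned by (4, 4, 0).
With v_1 = 4, v = (4, 4, 0), so v_2 = 4.

4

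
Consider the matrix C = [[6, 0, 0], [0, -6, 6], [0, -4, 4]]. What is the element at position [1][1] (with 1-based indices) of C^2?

Characteristic polynomial: r^3 - 4r^2 - 12r = r(r - 6)(r + 2), so the eigenvalues are -2, 0, 6.
r=6: eigenvector (1, 0, 0).
r=-2: eigenvector (0, 3, 2).
r=0: eigenvector (0, 1, 1).
P = [[1, 0, 0], [0, 3, 1], [0, 2, 1]], D = diag(6, -2, 0), P⁻¹ = [[1, 0, 0], [0, 1, -1], [0, -2, 3]].
C² = P·diag(36, 4, 0)·P⁻¹ = [[36, 0, 0], [0, 12, -12], [0, 8, -8]].
The requested entry is 36.

36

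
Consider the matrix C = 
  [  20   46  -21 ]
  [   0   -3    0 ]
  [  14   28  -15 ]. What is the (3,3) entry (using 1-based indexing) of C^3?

Characteristic polynomial: r^3 - 2r^2 - 21r - 18 = (r - 6)(r + 1)(r + 3), so the eigenvalues are -3, -1, 6.
r=-3: eigenvector (-2, 1, 0).
r=6: eigenvector (3, 0, 2).
r=-1: eigenvector (1, 0, 1).
P = [[-2, 3, 1], [1, 0, 0], [0, 2, 1]], D = diag(-3, 6, -1), P⁻¹ = [[0, 1, 0], [1, 2, -1], [-2, -4, 3]].
C³ = P·diag(-27, 216, -1)·P⁻¹ = [[650, 1354, -651], [0, -27, 0], [434, 868, -435]].
The requested entry is -435.

-435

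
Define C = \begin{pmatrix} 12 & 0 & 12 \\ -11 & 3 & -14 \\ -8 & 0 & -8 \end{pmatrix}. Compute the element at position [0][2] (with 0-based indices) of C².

48

Characteristic polynomial: λ^3 - 7λ^2 + 12λ = λ(λ - 4)(λ - 3), so the eigenvalues are 0, 3, 4.
λ=4: eigenvector (3, -5, -2).
λ=3: eigenvector (0, 1, 0).
λ=0: eigenvector (-1, 1, 1).
P = [[3, 0, -1], [-5, 1, 1], [-2, 0, 1]], D = diag(4, 3, 0), P⁻¹ = [[1, 0, 1], [3, 1, 2], [2, 0, 3]].
C² = P·diag(16, 9, 0)·P⁻¹ = [[48, 0, 48], [-53, 9, -62], [-32, 0, -32]].
The requested entry is 48.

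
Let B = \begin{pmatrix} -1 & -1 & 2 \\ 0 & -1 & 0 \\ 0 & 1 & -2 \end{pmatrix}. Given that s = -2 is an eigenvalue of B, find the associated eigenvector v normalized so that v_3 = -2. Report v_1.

4

B + 2I = [[1, -1, 2], [0, 1, 0], [0, 1, 0]].
Solving (B + 2I)v = 0 gives the eigenspace spanned by (4, 0, -2).
With v_3 = -2, v = (4, 0, -2), so v_1 = 4.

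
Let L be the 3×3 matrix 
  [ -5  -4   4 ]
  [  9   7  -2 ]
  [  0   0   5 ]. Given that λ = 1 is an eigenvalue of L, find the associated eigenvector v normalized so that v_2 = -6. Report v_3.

0

L − 1I = [[-6, -4, 4], [9, 6, -2], [0, 0, 4]].
Solving (L − 1I)v = 0 gives the eigenspace spanned by (4, -6, 0).
With v_2 = -6, v = (4, -6, 0), so v_3 = 0.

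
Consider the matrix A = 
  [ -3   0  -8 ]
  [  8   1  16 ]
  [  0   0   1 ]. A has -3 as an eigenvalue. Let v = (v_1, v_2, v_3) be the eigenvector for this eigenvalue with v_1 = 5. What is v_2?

-10

A + 3I = [[0, 0, -8], [8, 4, 16], [0, 0, 4]].
Solving (A + 3I)v = 0 gives the eigenspace spanned by (5, -10, 0).
With v_1 = 5, v = (5, -10, 0), so v_2 = -10.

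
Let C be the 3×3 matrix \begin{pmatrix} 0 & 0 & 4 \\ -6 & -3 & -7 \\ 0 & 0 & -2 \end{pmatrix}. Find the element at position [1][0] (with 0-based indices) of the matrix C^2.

Characteristic polynomial: μ^3 + 5μ^2 + 6μ = μ(μ + 2)(μ + 3), so the eigenvalues are -3, -2, 0.
μ=0: eigenvector (1, -2, 0).
μ=-3: eigenvector (0, 1, 0).
μ=-2: eigenvector (-2, 5, 1).
P = [[1, 0, -2], [-2, 1, 5], [0, 0, 1]], D = diag(0, -3, -2), P⁻¹ = [[1, 0, 2], [2, 1, -1], [0, 0, 1]].
C² = P·diag(0, 9, 4)·P⁻¹ = [[0, 0, -8], [18, 9, 11], [0, 0, 4]].
The requested entry is 18.

18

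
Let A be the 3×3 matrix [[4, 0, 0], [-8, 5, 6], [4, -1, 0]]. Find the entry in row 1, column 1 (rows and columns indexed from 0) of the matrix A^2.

Characteristic polynomial: s^3 - 9s^2 + 26s - 24 = (s - 4)(s - 3)(s - 2), so the eigenvalues are 2, 3, 4.
s=4: eigenvector (1, -4, 2).
s=3: eigenvector (0, 3, -1).
s=2: eigenvector (0, -2, 1).
P = [[1, 0, 0], [-4, 3, -2], [2, -1, 1]], D = diag(4, 3, 2), P⁻¹ = [[1, 0, 0], [0, 1, 2], [-2, 1, 3]].
A² = P·diag(16, 9, 4)·P⁻¹ = [[16, 0, 0], [-48, 19, 30], [24, -5, -6]].
The requested entry is 19.

19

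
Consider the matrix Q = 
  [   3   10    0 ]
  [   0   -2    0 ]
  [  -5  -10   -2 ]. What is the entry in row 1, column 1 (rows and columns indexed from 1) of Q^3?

Characteristic polynomial: μ^3 + μ^2 - 8μ - 12 = (μ - 3)(μ + 2)^2, so the eigenvalues are -2, -2, 3.
μ=3: eigenvector (1, 0, -1).
μ=-2: eigenvector (0, 0, 1).
μ=-2: eigenvector (-2, 1, 0).
P = [[1, 0, -2], [0, 0, 1], [-1, 1, 0]], D = diag(3, -2, -2), P⁻¹ = [[1, 2, 0], [1, 2, 1], [0, 1, 0]].
Q³ = P·diag(27, -8, -8)·P⁻¹ = [[27, 70, 0], [0, -8, 0], [-35, -70, -8]].
The requested entry is 27.

27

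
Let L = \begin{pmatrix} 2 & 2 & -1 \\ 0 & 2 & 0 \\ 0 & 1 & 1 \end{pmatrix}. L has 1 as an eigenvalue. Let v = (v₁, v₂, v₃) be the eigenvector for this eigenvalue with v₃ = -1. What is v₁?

L − 1I = [[1, 2, -1], [0, 1, 0], [0, 1, 0]].
Solving (L − 1I)v = 0 gives the eigenspace spanned by (-1, 0, -1).
With v₃ = -1, v = (-1, 0, -1), so v₁ = -1.

-1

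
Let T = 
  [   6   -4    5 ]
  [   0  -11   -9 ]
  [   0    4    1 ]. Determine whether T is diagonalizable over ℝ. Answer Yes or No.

Characteristic polynomial: p(λ) = λ^3 + 4λ^2 - 35λ - 150 = (λ - 6)(λ + 5)^2.
λ = -5 has algebraic multiplicity 2; rank(T + 5I) = 2, so geometric multiplicity = 1.
Geometric multiplicity < algebraic multiplicity, so T is not diagonalizable.

No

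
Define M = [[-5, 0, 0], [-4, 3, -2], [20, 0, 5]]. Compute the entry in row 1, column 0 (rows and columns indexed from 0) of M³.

-196

Characteristic polynomial: s^3 - 3s^2 - 25s + 75 = (s - 5)(s - 3)(s + 5), so the eigenvalues are -5, 3, 5.
s=-5: eigenvector (1, 0, -2).
s=3: eigenvector (0, 1, 0).
s=5: eigenvector (0, -1, 1).
P = [[1, 0, 0], [0, 1, -1], [-2, 0, 1]], D = diag(-5, 3, 5), P⁻¹ = [[1, 0, 0], [2, 1, 1], [2, 0, 1]].
M³ = P·diag(-125, 27, 125)·P⁻¹ = [[-125, 0, 0], [-196, 27, -98], [500, 0, 125]].
The requested entry is -196.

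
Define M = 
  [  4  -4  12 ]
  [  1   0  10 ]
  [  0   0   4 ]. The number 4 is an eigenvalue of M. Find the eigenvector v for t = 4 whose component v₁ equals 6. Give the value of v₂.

9

M − 4I = [[0, -4, 12], [1, -4, 10], [0, 0, 0]].
Solving (M − 4I)v = 0 gives the eigenspace spanned by (6, 9, 3).
With v₁ = 6, v = (6, 9, 3), so v₂ = 9.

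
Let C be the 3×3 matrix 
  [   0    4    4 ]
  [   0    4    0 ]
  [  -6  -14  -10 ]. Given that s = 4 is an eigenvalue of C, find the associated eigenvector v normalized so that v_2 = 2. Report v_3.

C − 4I = [[-4, 4, 4], [0, 0, 0], [-6, -14, -14]].
Solving (C − 4I)v = 0 gives the eigenspace spanned by (0, 2, -2).
With v_2 = 2, v = (0, 2, -2), so v_3 = -2.

-2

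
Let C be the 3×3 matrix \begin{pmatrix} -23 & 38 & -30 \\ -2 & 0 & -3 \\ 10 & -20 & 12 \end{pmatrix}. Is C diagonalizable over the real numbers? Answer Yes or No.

No

Characteristic polynomial: p(t) = t^3 + 11t^2 + 40t + 48 = (t + 3)(t + 4)^2.
t = -4 has algebraic multiplicity 2; rank(C + 4I) = 2, so geometric multiplicity = 1.
Geometric multiplicity < algebraic multiplicity, so C is not diagonalizable.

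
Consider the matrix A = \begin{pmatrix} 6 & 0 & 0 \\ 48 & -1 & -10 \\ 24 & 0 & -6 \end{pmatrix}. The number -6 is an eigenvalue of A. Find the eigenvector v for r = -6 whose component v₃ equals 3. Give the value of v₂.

6

A + 6I = [[12, 0, 0], [48, 5, -10], [24, 0, 0]].
Solving (A + 6I)v = 0 gives the eigenspace spanned by (0, 6, 3).
With v₃ = 3, v = (0, 6, 3), so v₂ = 6.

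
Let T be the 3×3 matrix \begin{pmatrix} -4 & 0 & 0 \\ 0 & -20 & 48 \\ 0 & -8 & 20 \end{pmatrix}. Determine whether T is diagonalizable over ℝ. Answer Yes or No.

Characteristic polynomial: p(λ) = λ^3 + 4λ^2 - 16λ - 64 = (λ - 4)(λ + 4)^2.
λ = -4 has algebraic multiplicity 2; rank(T + 4I) = 1, so geometric multiplicity = 2.
Every eigenvalue has geometric = algebraic multiplicity, so T is diagonalizable.

Yes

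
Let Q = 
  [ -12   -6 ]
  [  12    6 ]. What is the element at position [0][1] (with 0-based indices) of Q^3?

-216

Characteristic polynomial: t^2 + 6t = t(t + 6), so the eigenvalues are -6, 0.
t=-6: eigenvector (1, -1).
t=0: eigenvector (-1, 2).
P = [[1, -1], [-1, 2]], D = diag(-6, 0), P⁻¹ = [[2, 1], [1, 1]].
Q³ = P·diag(-216, 0)·P⁻¹ = [[-432, -216], [432, 216]].
The requested entry is -216.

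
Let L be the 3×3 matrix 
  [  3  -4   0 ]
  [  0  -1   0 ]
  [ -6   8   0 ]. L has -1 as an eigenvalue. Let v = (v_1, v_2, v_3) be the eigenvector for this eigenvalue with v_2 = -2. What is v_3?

L + 1I = [[4, -4, 0], [0, 0, 0], [-6, 8, 1]].
Solving (L + 1I)v = 0 gives the eigenspace spanned by (-2, -2, 4).
With v_2 = -2, v = (-2, -2, 4), so v_3 = 4.

4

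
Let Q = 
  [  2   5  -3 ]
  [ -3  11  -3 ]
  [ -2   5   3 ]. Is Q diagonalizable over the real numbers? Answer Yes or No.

No

Characteristic polynomial: p(s) = s^3 - 16s^2 + 85s - 150 = (s - 6)(s - 5)^2.
s = 5 has algebraic multiplicity 2; rank(Q − 5I) = 2, so geometric multiplicity = 1.
Geometric multiplicity < algebraic multiplicity, so Q is not diagonalizable.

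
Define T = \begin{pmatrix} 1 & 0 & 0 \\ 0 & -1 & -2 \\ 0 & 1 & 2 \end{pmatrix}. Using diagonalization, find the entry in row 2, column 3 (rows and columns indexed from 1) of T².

Characteristic polynomial: μ^3 - 2μ^2 + μ = μ(μ - 1)^2, so the eigenvalues are 0, 1, 1.
μ=1: eigenvector (0, -1, 1).
μ=0: eigenvector (0, 2, -1).
μ=1: eigenvector (1, -2, 2).
P = [[0, 0, 1], [-1, 2, -2], [1, -1, 2]], D = diag(1, 0, 1), P⁻¹ = [[-2, 1, 2], [0, 1, 1], [1, 0, 0]].
T² = P·diag(1, 0, 1)·P⁻¹ = [[1, 0, 0], [0, -1, -2], [0, 1, 2]].
The requested entry is -2.

-2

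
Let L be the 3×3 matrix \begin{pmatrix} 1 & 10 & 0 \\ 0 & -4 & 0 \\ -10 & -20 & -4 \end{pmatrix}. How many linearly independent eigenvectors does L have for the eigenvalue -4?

L + 4I = [[5, 10, 0], [0, 0, 0], [-10, -20, 0]].
This matrix has rank 1, so its null space has dimension 3 − 1 = 2.

2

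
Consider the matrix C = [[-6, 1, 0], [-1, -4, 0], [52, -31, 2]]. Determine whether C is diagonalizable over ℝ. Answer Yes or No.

Characteristic polynomial: p(λ) = λ^3 + 8λ^2 + 5λ - 50 = (λ - 2)(λ + 5)^2.
λ = -5 has algebraic multiplicity 2; rank(C + 5I) = 2, so geometric multiplicity = 1.
Geometric multiplicity < algebraic multiplicity, so C is not diagonalizable.

No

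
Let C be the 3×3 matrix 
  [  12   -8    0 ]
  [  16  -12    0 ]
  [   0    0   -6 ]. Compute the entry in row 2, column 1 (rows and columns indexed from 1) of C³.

Characteristic polynomial: r^3 + 6r^2 - 16r - 96 = (r - 4)(r + 4)(r + 6), so the eigenvalues are -6, -4, 4.
r=-4: eigenvector (-1, -2, 0).
r=4: eigenvector (1, 1, 0).
r=-6: eigenvector (0, 0, 1).
P = [[-1, 1, 0], [-2, 1, 0], [0, 0, 1]], D = diag(-4, 4, -6), P⁻¹ = [[1, -1, 0], [2, -1, 0], [0, 0, 1]].
C³ = P·diag(-64, 64, -216)·P⁻¹ = [[192, -128, 0], [256, -192, 0], [0, 0, -216]].
The requested entry is 256.

256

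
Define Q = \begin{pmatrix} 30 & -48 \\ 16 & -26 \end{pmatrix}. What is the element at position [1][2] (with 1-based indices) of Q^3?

Characteristic polynomial: μ^2 - 4μ - 12 = (μ - 6)(μ + 2), so the eigenvalues are -2, 6.
μ=6: eigenvector (2, 1).
μ=-2: eigenvector (-3, -2).
P = [[2, -3], [1, -2]], D = diag(6, -2), P⁻¹ = [[2, -3], [1, -2]].
Q³ = P·diag(216, -8)·P⁻¹ = [[888, -1344], [448, -680]].
The requested entry is -1344.

-1344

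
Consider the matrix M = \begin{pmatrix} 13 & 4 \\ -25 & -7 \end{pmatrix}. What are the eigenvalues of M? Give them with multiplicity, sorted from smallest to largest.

Characteristic polynomial: p(μ) = μ^2 - 6μ + 9 = (μ - 3)^2.
Roots (with multiplicity): 3, 3.

3, 3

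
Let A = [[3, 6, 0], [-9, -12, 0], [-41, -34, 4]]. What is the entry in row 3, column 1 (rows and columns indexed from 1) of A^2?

19

Characteristic polynomial: λ^3 + 5λ^2 - 18λ - 72 = (λ - 4)(λ + 3)(λ + 6), so the eigenvalues are -6, -3, 4.
λ=-3: eigenvector (1, -1, 1).
λ=-6: eigenvector (-2, 3, 2).
λ=4: eigenvector (0, 0, 1).
P = [[1, -2, 0], [-1, 3, 0], [1, 2, 1]], D = diag(-3, -6, 4), P⁻¹ = [[3, 2, 0], [1, 1, 0], [-5, -4, 1]].
A² = P·diag(9, 36, 16)·P⁻¹ = [[-45, -54, 0], [81, 90, 0], [19, 26, 16]].
The requested entry is 19.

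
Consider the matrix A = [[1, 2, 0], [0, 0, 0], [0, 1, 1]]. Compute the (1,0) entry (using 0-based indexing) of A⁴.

0

Characteristic polynomial: λ^3 - 2λ^2 + λ = λ(λ - 1)^2, so the eigenvalues are 0, 1, 1.
λ=0: eigenvector (-2, 1, -1).
λ=1: eigenvector (1, 0, 0).
λ=1: eigenvector (0, 0, 1).
P = [[-2, 1, 0], [1, 0, 0], [-1, 0, 1]], D = diag(0, 1, 1), P⁻¹ = [[0, 1, 0], [1, 2, 0], [0, 1, 1]].
A⁴ = P·diag(0, 1, 1)·P⁻¹ = [[1, 2, 0], [0, 0, 0], [0, 1, 1]].
The requested entry is 0.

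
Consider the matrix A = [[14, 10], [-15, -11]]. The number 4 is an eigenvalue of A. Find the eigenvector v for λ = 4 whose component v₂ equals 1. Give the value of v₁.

A − 4I = [[10, 10], [-15, -15]].
Solving (A − 4I)v = 0 gives the eigenspace spanned by (-1, 1).
With v₂ = 1, v = (-1, 1), so v₁ = -1.

-1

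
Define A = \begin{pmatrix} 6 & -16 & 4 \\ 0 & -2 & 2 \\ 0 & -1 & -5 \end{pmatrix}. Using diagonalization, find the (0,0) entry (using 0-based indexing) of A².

36

Characteristic polynomial: λ^3 + λ^2 - 30λ - 72 = (λ - 6)(λ + 3)(λ + 4), so the eigenvalues are -4, -3, 6.
λ=6: eigenvector (1, 0, 0).
λ=-4: eigenvector (2, 1, -1).
λ=-3: eigenvector (4, 2, -1).
P = [[1, 2, 4], [0, 1, 2], [0, -1, -1]], D = diag(6, -4, -3), P⁻¹ = [[1, -2, 0], [0, -1, -2], [0, 1, 1]].
A² = P·diag(36, 16, 9)·P⁻¹ = [[36, -68, -28], [0, 2, -14], [0, 7, 23]].
The requested entry is 36.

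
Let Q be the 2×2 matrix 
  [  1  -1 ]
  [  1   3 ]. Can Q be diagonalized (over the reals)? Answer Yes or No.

Characteristic polynomial: p(r) = r^2 - 4r + 4 = (r - 2)^2.
r = 2 has algebraic multiplicity 2; rank(Q − 2I) = 1, so geometric multiplicity = 1.
Geometric multiplicity < algebraic multiplicity, so Q is not diagonalizable.

No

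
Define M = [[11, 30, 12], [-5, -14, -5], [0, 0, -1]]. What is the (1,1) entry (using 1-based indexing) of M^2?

Characteristic polynomial: t^3 + 4t^2 - t - 4 = (t - 1)(t + 1)(t + 4), so the eigenvalues are -4, -1, 1.
t=-1: eigenvector (1, 0, -1).
t=-4: eigenvector (-2, 1, 0).
t=1: eigenvector (3, -1, 0).
P = [[1, -2, 3], [0, 1, -1], [-1, 0, 0]], D = diag(-1, -4, 1), P⁻¹ = [[0, 0, -1], [1, 3, 1], [1, 2, 1]].
M² = P·diag(1, 16, 1)·P⁻¹ = [[-29, -90, -30], [15, 46, 15], [0, 0, 1]].
The requested entry is -29.

-29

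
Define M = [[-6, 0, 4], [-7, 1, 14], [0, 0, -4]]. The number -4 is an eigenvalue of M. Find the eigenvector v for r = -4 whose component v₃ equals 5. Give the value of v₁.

10

M + 4I = [[-2, 0, 4], [-7, 5, 14], [0, 0, 0]].
Solving (M + 4I)v = 0 gives the eigenspace spanned by (10, 0, 5).
With v₃ = 5, v = (10, 0, 5), so v₁ = 10.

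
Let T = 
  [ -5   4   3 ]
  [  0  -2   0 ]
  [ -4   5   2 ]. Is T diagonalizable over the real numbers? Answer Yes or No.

Characteristic polynomial: p(r) = r^3 + 5r^2 + 8r + 4 = (r + 1)(r + 2)^2.
r = -2 has algebraic multiplicity 2; rank(T + 2I) = 2, so geometric multiplicity = 1.
Geometric multiplicity < algebraic multiplicity, so T is not diagonalizable.

No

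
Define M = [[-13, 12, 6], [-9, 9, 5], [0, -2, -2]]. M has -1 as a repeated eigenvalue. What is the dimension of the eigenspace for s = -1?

1

M + 1I = [[-12, 12, 6], [-9, 10, 5], [0, -2, -1]].
This matrix has rank 2, so its null space has dimension 3 − 2 = 1.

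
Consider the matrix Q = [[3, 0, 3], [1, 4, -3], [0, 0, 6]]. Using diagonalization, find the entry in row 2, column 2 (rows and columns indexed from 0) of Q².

Characteristic polynomial: t^3 - 13t^2 + 54t - 72 = (t - 6)(t - 4)(t - 3), so the eigenvalues are 3, 4, 6.
t=3: eigenvector (1, -1, 0).
t=4: eigenvector (0, 1, 0).
t=6: eigenvector (1, -1, 1).
P = [[1, 0, 1], [-1, 1, -1], [0, 0, 1]], D = diag(3, 4, 6), P⁻¹ = [[1, 0, -1], [1, 1, 0], [0, 0, 1]].
Q² = P·diag(9, 16, 36)·P⁻¹ = [[9, 0, 27], [7, 16, -27], [0, 0, 36]].
The requested entry is 36.

36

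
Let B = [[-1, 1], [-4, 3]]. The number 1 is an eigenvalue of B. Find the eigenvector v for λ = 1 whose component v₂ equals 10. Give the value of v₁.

5

B − 1I = [[-2, 1], [-4, 2]].
Solving (B − 1I)v = 0 gives the eigenspace spanned by (5, 10).
With v₂ = 10, v = (5, 10), so v₁ = 5.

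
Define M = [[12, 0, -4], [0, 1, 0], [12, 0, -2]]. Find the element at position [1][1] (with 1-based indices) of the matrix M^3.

Characteristic polynomial: t^3 - 11t^2 + 34t - 24 = (t - 6)(t - 4)(t - 1), so the eigenvalues are 1, 4, 6.
t=4: eigenvector (1, 0, 2).
t=1: eigenvector (0, 1, 0).
t=6: eigenvector (-2, 0, -3).
P = [[1, 0, -2], [0, 1, 0], [2, 0, -3]], D = diag(4, 1, 6), P⁻¹ = [[-3, 0, 2], [0, 1, 0], [-2, 0, 1]].
M³ = P·diag(64, 1, 216)·P⁻¹ = [[672, 0, -304], [0, 1, 0], [912, 0, -392]].
The requested entry is 672.

672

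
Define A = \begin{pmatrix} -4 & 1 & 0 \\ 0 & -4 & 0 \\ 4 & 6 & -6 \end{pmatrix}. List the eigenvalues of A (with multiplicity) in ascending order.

Characteristic polynomial: p(λ) = λ^3 + 14λ^2 + 64λ + 96 = (λ + 4)^2(λ + 6).
Roots (with multiplicity): -6, -4, -4.

-6, -4, -4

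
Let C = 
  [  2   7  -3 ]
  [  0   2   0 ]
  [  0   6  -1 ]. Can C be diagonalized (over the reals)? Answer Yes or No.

No

Characteristic polynomial: p(t) = t^3 - 3t^2 + 4 = (t - 2)^2(t + 1).
t = 2 has algebraic multiplicity 2; rank(C − 2I) = 2, so geometric multiplicity = 1.
Geometric multiplicity < algebraic multiplicity, so C is not diagonalizable.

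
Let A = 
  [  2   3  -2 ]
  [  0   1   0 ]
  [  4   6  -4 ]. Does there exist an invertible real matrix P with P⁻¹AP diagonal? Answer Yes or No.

Characteristic polynomial: p(r) = r^3 + r^2 - 2r = r(r - 1)(r + 2).
All 3 eigenvalues are distinct, so A is diagonalizable.

Yes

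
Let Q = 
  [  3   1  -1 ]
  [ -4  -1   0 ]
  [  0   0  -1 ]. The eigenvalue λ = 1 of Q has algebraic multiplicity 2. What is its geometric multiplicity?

1

Q − 1I = [[2, 1, -1], [-4, -2, 0], [0, 0, -2]].
This matrix has rank 2, so its null space has dimension 3 − 2 = 1.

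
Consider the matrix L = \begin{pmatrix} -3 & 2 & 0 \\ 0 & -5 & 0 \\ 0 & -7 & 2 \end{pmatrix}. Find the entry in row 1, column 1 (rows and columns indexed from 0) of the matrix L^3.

-125

Characteristic polynomial: s^3 + 6s^2 - s - 30 = (s - 2)(s + 3)(s + 5), so the eigenvalues are -5, -3, 2.
s=-3: eigenvector (1, 0, 0).
s=-5: eigenvector (-1, 1, 1).
s=2: eigenvector (0, 0, 1).
P = [[1, -1, 0], [0, 1, 0], [0, 1, 1]], D = diag(-3, -5, 2), P⁻¹ = [[1, 1, 0], [0, 1, 0], [0, -1, 1]].
L³ = P·diag(-27, -125, 8)·P⁻¹ = [[-27, 98, 0], [0, -125, 0], [0, -133, 8]].
The requested entry is -125.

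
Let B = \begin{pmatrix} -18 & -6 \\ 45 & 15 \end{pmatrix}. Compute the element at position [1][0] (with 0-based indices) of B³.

Characteristic polynomial: r^2 + 3r = r(r + 3), so the eigenvalues are -3, 0.
r=-3: eigenvector (2, -5).
r=0: eigenvector (1, -3).
P = [[2, 1], [-5, -3]], D = diag(-3, 0), P⁻¹ = [[3, 1], [-5, -2]].
B³ = P·diag(-27, 0)·P⁻¹ = [[-162, -54], [405, 135]].
The requested entry is 405.

405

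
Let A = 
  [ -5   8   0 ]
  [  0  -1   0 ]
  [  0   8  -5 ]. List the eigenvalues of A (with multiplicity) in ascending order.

Characteristic polynomial: p(μ) = μ^3 + 11μ^2 + 35μ + 25 = (μ + 1)(μ + 5)^2.
Roots (with multiplicity): -5, -5, -1.

-5, -5, -1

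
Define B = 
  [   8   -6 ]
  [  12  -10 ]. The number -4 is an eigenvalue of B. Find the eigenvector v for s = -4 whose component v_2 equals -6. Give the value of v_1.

-3

B + 4I = [[12, -6], [12, -6]].
Solving (B + 4I)v = 0 gives the eigenspace spanned by (-3, -6).
With v_2 = -6, v = (-3, -6), so v_1 = -3.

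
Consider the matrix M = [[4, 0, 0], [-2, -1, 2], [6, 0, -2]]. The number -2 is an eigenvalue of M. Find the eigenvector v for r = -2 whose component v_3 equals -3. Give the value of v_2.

M + 2I = [[6, 0, 0], [-2, 1, 2], [6, 0, 0]].
Solving (M + 2I)v = 0 gives the eigenspace spanned by (0, 6, -3).
With v_3 = -3, v = (0, 6, -3), so v_2 = 6.

6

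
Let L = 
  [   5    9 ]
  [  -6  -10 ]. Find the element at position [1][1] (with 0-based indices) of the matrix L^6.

12286

Characteristic polynomial: t^2 + 5t + 4 = (t + 1)(t + 4), so the eigenvalues are -4, -1.
t=-4: eigenvector (-1, 1).
t=-1: eigenvector (3, -2).
P = [[-1, 3], [1, -2]], D = diag(-4, -1), P⁻¹ = [[2, 3], [1, 1]].
L⁶ = P·diag(4096, 1)·P⁻¹ = [[-8189, -12285], [8190, 12286]].
The requested entry is 12286.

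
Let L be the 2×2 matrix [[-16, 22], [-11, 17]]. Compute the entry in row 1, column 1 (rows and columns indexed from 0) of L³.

Characteristic polynomial: t^2 - t - 30 = (t - 6)(t + 5), so the eigenvalues are -5, 6.
t=-5: eigenvector (2, 1).
t=6: eigenvector (-1, -1).
P = [[2, -1], [1, -1]], D = diag(-5, 6), P⁻¹ = [[1, -1], [1, -2]].
L³ = P·diag(-125, 216)·P⁻¹ = [[-466, 682], [-341, 557]].
The requested entry is 557.

557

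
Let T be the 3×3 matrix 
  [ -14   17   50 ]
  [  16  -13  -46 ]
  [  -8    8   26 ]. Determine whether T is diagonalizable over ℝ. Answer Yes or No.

Characteristic polynomial: p(r) = r^3 + r^2 - 24r + 36 = (r - 3)(r - 2)(r + 6).
All 3 eigenvalues are distinct, so T is diagonalizable.

Yes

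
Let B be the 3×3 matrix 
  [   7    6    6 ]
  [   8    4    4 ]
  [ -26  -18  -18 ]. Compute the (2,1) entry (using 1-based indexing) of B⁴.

-64

Characteristic polynomial: λ^3 + 7λ^2 + 10λ = λ(λ + 2)(λ + 5), so the eigenvalues are -5, -2, 0.
λ=-5: eigenvector (1, 0, -2).
λ=0: eigenvector (0, 1, -1).
λ=-2: eigenvector (2, -2, -1).
P = [[1, 0, 2], [0, 1, -2], [-2, -1, -1]], D = diag(-5, 0, -2), P⁻¹ = [[-3, -2, -2], [4, 3, 2], [2, 1, 1]].
B⁴ = P·diag(625, 0, 16)·P⁻¹ = [[-1811, -1218, -1218], [-64, -32, -32], [3718, 2484, 2484]].
The requested entry is -64.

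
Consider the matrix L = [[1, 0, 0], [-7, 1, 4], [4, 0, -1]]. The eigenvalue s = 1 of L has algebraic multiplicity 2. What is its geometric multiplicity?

1

L − 1I = [[0, 0, 0], [-7, 0, 4], [4, 0, -2]].
This matrix has rank 2, so its null space has dimension 3 − 2 = 1.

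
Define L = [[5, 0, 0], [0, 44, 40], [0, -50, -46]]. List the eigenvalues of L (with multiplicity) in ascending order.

-6, 4, 5

Characteristic polynomial: p(r) = r^3 - 3r^2 - 34r + 120 = (r - 5)(r - 4)(r + 6).
Roots (with multiplicity): -6, 4, 5.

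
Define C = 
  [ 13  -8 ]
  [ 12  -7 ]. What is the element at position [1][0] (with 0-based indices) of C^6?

46872

Characteristic polynomial: t^2 - 6t + 5 = (t - 5)(t - 1), so the eigenvalues are 1, 5.
t=1: eigenvector (-2, -3).
t=5: eigenvector (1, 1).
P = [[-2, 1], [-3, 1]], D = diag(1, 5), P⁻¹ = [[1, -1], [3, -2]].
C⁶ = P·diag(1, 15625)·P⁻¹ = [[46873, -31248], [46872, -31247]].
The requested entry is 46872.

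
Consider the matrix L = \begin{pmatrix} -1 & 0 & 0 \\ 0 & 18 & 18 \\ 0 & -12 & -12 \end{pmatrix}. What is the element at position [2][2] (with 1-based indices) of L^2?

Characteristic polynomial: λ^3 - 5λ^2 - 6λ = λ(λ - 6)(λ + 1), so the eigenvalues are -1, 0, 6.
λ=-1: eigenvector (1, 0, 0).
λ=0: eigenvector (0, 1, -1).
λ=6: eigenvector (0, -3, 2).
P = [[1, 0, 0], [0, 1, -3], [0, -1, 2]], D = diag(-1, 0, 6), P⁻¹ = [[1, 0, 0], [0, -2, -3], [0, -1, -1]].
L² = P·diag(1, 0, 36)·P⁻¹ = [[1, 0, 0], [0, 108, 108], [0, -72, -72]].
The requested entry is 108.

108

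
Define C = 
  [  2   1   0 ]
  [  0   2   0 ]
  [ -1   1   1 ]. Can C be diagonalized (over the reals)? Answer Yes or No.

Characteristic polynomial: p(μ) = μ^3 - 5μ^2 + 8μ - 4 = (μ - 2)^2(μ - 1).
μ = 2 has algebraic multiplicity 2; rank(C − 2I) = 2, so geometric multiplicity = 1.
Geometric multiplicity < algebraic multiplicity, so C is not diagonalizable.

No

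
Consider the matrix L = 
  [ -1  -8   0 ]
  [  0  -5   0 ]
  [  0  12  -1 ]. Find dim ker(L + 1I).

L + 1I = [[0, -8, 0], [0, -4, 0], [0, 12, 0]].
This matrix has rank 1, so its null space has dimension 3 − 1 = 2.

2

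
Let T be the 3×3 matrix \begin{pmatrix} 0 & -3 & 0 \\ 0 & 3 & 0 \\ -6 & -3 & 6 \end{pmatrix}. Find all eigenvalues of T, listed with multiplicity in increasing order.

Characteristic polynomial: p(s) = s^3 - 9s^2 + 18s = s(s - 6)(s - 3).
Roots (with multiplicity): 0, 3, 6.

0, 3, 6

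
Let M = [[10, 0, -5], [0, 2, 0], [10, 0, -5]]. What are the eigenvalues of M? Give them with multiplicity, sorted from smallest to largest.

0, 2, 5

Characteristic polynomial: p(r) = r^3 - 7r^2 + 10r = r(r - 5)(r - 2).
Roots (with multiplicity): 0, 2, 5.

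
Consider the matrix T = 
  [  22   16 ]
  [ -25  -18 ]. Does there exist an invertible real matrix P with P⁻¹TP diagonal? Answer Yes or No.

No

Characteristic polynomial: p(s) = s^2 - 4s + 4 = (s - 2)^2.
s = 2 has algebraic multiplicity 2; rank(T − 2I) = 1, so geometric multiplicity = 1.
Geometric multiplicity < algebraic multiplicity, so T is not diagonalizable.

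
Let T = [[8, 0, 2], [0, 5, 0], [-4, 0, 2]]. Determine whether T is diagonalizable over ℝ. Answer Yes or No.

Yes

Characteristic polynomial: p(λ) = λ^3 - 15λ^2 + 74λ - 120 = (λ - 6)(λ - 5)(λ - 4).
All 3 eigenvalues are distinct, so T is diagonalizable.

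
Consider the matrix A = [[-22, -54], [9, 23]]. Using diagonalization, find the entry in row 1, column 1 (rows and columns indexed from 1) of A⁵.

-9322

Characteristic polynomial: μ^2 - μ - 20 = (μ - 5)(μ + 4), so the eigenvalues are -4, 5.
μ=5: eigenvector (-2, 1).
μ=-4: eigenvector (-3, 1).
P = [[-2, -3], [1, 1]], D = diag(5, -4), P⁻¹ = [[1, 3], [-1, -2]].
A⁵ = P·diag(3125, -1024)·P⁻¹ = [[-9322, -24894], [4149, 11423]].
The requested entry is -9322.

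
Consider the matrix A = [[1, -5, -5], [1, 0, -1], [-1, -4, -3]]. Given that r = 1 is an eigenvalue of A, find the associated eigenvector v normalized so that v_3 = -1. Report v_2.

A − 1I = [[0, -5, -5], [1, -1, -1], [-1, -4, -4]].
Solving (A − 1I)v = 0 gives the eigenspace spanned by (0, 1, -1).
With v_3 = -1, v = (0, 1, -1), so v_2 = 1.

1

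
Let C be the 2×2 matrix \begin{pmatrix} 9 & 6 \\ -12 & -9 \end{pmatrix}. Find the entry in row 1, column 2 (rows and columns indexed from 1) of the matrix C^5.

486

Characteristic polynomial: t^2 - 9 = (t - 3)(t + 3), so the eigenvalues are -3, 3.
t=-3: eigenvector (-1, 2).
t=3: eigenvector (-1, 1).
P = [[-1, -1], [2, 1]], D = diag(-3, 3), P⁻¹ = [[1, 1], [-2, -1]].
C⁵ = P·diag(-243, 243)·P⁻¹ = [[729, 486], [-972, -729]].
The requested entry is 486.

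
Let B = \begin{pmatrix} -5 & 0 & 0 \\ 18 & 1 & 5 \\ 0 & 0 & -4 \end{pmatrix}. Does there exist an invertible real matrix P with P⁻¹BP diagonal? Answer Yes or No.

Yes

Characteristic polynomial: p(μ) = μ^3 + 8μ^2 + 11μ - 20 = (μ - 1)(μ + 4)(μ + 5).
All 3 eigenvalues are distinct, so B is diagonalizable.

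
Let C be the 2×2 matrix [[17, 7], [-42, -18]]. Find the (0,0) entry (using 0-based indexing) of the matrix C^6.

Characteristic polynomial: λ^2 + λ - 12 = (λ - 3)(λ + 4), so the eigenvalues are -4, 3.
λ=-4: eigenvector (1, -3).
λ=3: eigenvector (1, -2).
P = [[1, 1], [-3, -2]], D = diag(-4, 3), P⁻¹ = [[-2, -1], [3, 1]].
C⁶ = P·diag(4096, 729)·P⁻¹ = [[-6005, -3367], [20202, 10830]].
The requested entry is -6005.

-6005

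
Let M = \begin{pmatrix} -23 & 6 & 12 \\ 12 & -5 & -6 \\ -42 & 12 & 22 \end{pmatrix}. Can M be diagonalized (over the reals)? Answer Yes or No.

Characteristic polynomial: p(t) = t^3 + 6t^2 + 3t - 10 = (t - 1)(t + 2)(t + 5).
All 3 eigenvalues are distinct, so M is diagonalizable.

Yes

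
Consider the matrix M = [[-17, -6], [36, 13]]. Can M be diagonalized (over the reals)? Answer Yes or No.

Yes

Characteristic polynomial: p(s) = s^2 + 4s - 5 = (s - 1)(s + 5).
All 2 eigenvalues are distinct, so M is diagonalizable.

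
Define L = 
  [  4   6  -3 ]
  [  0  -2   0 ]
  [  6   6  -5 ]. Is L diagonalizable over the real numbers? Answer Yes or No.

Yes

Characteristic polynomial: p(s) = s^3 + 3s^2 - 4 = (s - 1)(s + 2)^2.
s = -2 has algebraic multiplicity 2; rank(L + 2I) = 1, so geometric multiplicity = 2.
Every eigenvalue has geometric = algebraic multiplicity, so L is diagonalizable.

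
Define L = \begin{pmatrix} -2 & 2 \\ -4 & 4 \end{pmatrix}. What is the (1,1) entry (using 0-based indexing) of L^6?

Characteristic polynomial: λ^2 - 2λ = λ(λ - 2), so the eigenvalues are 0, 2.
λ=2: eigenvector (-1, -2).
λ=0: eigenvector (-1, -1).
P = [[-1, -1], [-2, -1]], D = diag(2, 0), P⁻¹ = [[1, -1], [-2, 1]].
L⁶ = P·diag(64, 0)·P⁻¹ = [[-64, 64], [-128, 128]].
The requested entry is 128.

128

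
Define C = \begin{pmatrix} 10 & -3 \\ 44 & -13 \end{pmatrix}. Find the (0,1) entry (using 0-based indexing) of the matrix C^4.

45

Characteristic polynomial: λ^2 + 3λ + 2 = (λ + 1)(λ + 2), so the eigenvalues are -2, -1.
λ=-1: eigenvector (3, 11).
λ=-2: eigenvector (1, 4).
P = [[3, 1], [11, 4]], D = diag(-1, -2), P⁻¹ = [[4, -1], [-11, 3]].
C⁴ = P·diag(1, 16)·P⁻¹ = [[-164, 45], [-660, 181]].
The requested entry is 45.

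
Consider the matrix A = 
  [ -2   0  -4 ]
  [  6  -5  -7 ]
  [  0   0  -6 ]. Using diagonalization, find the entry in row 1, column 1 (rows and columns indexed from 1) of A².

Characteristic polynomial: μ^3 + 13μ^2 + 52μ + 60 = (μ + 2)(μ + 5)(μ + 6), so the eigenvalues are -6, -5, -2.
μ=-6: eigenvector (1, 1, 1).
μ=-5: eigenvector (0, 1, 0).
μ=-2: eigenvector (1, 2, 0).
P = [[1, 0, 1], [1, 1, 2], [1, 0, 0]], D = diag(-6, -5, -2), P⁻¹ = [[0, 0, 1], [-2, 1, 1], [1, 0, -1]].
A² = P·diag(36, 25, 4)·P⁻¹ = [[4, 0, 32], [-42, 25, 53], [0, 0, 36]].
The requested entry is 4.

4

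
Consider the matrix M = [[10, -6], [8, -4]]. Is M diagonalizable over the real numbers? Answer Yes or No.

Yes

Characteristic polynomial: p(μ) = μ^2 - 6μ + 8 = (μ - 4)(μ - 2).
All 2 eigenvalues are distinct, so M is diagonalizable.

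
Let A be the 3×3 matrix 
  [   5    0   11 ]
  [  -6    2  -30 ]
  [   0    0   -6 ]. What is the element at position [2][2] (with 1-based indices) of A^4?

Characteristic polynomial: λ^3 - λ^2 - 32λ + 60 = (λ - 5)(λ - 2)(λ + 6), so the eigenvalues are -6, 2, 5.
λ=5: eigenvector (1, -2, 0).
λ=2: eigenvector (0, 1, 0).
λ=-6: eigenvector (-1, 3, 1).
P = [[1, 0, -1], [-2, 1, 3], [0, 0, 1]], D = diag(5, 2, -6), P⁻¹ = [[1, 0, 1], [2, 1, -1], [0, 0, 1]].
A⁴ = P·diag(625, 16, 1296)·P⁻¹ = [[625, 0, -671], [-1218, 16, 2622], [0, 0, 1296]].
The requested entry is 16.

16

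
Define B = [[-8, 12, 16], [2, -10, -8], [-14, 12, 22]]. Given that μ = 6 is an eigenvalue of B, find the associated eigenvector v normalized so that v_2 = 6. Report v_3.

B − 6I = [[-14, 12, 16], [2, -16, -8], [-14, 12, 16]].
Solving (B − 6I)v = 0 gives the eigenspace spanned by (-12, 6, -15).
With v_2 = 6, v = (-12, 6, -15), so v_3 = -15.

-15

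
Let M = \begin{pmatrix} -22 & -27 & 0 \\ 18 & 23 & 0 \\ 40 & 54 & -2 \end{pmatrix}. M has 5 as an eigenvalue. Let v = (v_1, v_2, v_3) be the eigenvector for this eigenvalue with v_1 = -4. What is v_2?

M − 5I = [[-27, -27, 0], [18, 18, 0], [40, 54, -7]].
Solving (M − 5I)v = 0 gives the eigenspace spanned by (-4, 4, 8).
With v_1 = -4, v = (-4, 4, 8), so v_2 = 4.

4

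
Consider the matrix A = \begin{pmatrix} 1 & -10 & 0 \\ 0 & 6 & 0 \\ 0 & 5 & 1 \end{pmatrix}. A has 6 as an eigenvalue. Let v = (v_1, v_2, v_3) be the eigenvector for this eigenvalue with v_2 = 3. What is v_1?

-6

A − 6I = [[-5, -10, 0], [0, 0, 0], [0, 5, -5]].
Solving (A − 6I)v = 0 gives the eigenspace spanned by (-6, 3, 3).
With v_2 = 3, v = (-6, 3, 3), so v_1 = -6.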